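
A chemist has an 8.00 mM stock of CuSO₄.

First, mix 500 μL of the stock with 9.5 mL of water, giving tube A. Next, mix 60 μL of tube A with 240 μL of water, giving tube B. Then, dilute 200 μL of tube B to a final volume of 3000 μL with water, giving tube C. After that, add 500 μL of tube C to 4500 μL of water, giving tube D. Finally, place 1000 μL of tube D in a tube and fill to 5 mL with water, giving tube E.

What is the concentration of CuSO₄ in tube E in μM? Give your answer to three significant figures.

Step 1: 500 μL + 9.5 mL = 10000 μL total → factor 10000/500 = 20
Step 2: 60 μL + 240 μL = 300 μL total → factor 300/60 = 5
Step 3: 200 μL brought to 3000 μL → factor 3000/200 = 15
Step 4: 500 μL + 4500 μL = 5000 μL total → factor 5000/500 = 10
Step 5: 1000 μL brought to 5 mL → factor 5000/1000 = 5
Overall dilution factor = 20 × 5 × 15 × 10 × 5 = 75000
Final = 8.00 mM / 75000 = 0.0001067 mM = 0.107 μM

0.107 μM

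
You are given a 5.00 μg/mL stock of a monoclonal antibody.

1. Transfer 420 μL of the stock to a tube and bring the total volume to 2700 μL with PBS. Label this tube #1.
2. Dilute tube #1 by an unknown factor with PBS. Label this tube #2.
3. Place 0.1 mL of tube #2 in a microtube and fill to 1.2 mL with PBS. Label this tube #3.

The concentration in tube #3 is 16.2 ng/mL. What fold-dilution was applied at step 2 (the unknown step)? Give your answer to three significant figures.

Step 1: 420 μL brought to 2700 μL → factor 2700/420 = 6.4286
Step 2: unknown factor x
Step 3: 0.1 mL brought to 1.2 mL → factor 1.2/0.1 = 12
Product of known-step factors = 77.143
Overall factor = 5.00 μg/mL / (16.2 ng/mL) = 308.64
x = 308.64 / 77.143 = 4.00

4.00-fold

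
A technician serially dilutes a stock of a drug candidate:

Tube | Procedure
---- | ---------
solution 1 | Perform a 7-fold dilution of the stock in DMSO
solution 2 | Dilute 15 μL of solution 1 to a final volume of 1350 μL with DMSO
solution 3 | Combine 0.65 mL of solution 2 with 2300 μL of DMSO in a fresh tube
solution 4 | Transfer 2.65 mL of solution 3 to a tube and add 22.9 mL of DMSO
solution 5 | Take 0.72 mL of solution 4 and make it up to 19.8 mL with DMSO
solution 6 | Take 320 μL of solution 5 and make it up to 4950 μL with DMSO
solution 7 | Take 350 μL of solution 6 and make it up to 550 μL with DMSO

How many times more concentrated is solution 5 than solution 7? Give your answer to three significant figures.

Step 1: 7-fold → factor 7
Step 2: 15 μL brought to 1350 μL → factor 1350/15 = 90
Step 3: 0.65 mL + 2300 μL = 2.95 mL total → factor 2.95/0.65 = 4.5385
Step 4: 2.65 mL + 22.9 mL = 25.55 mL total → factor 25.55/2.65 = 9.6415
Step 5: 0.72 mL brought to 19.8 mL → factor 19.8/0.72 = 27.5
Step 6: 320 μL brought to 4950 μL → factor 4950/320 = 15.469
Step 7: 350 μL brought to 550 μL → factor 550/350 = 1.5714
Dilution factor to solution 5 = 7.581 × 10^5; to solution 7 = 1.8428 × 10^7
[solution 5]/[solution 7] = (factor to solution 7)/(factor to solution 5) = 1.8428 × 10^7/7.581 × 10^5 = 24.3

24.3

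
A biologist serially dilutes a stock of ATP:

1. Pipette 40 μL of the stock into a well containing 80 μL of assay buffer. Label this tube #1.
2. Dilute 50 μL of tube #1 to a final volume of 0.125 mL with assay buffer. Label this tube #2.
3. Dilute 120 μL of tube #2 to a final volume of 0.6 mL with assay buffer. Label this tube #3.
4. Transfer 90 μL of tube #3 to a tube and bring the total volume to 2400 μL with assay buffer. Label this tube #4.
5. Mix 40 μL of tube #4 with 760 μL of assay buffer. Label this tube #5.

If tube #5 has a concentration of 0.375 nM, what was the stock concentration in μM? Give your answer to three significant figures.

Step 1: 40 μL + 80 μL = 120 μL total → factor 120/40 = 3
Step 2: 50 μL brought to 0.125 mL → factor 125/50 = 2.5
Step 3: 120 μL brought to 0.6 mL → factor 600/120 = 5
Step 4: 90 μL brought to 2400 μL → factor 2400/90 = 26.667
Step 5: 40 μL + 760 μL = 800 μL total → factor 800/40 = 20
Overall dilution factor = 3 × 2.5 × 5 × 26.667 × 20 = 20000
Stock = 0.375 nM × 20000 = 7500 nM = 7.50 μM

7.50 μM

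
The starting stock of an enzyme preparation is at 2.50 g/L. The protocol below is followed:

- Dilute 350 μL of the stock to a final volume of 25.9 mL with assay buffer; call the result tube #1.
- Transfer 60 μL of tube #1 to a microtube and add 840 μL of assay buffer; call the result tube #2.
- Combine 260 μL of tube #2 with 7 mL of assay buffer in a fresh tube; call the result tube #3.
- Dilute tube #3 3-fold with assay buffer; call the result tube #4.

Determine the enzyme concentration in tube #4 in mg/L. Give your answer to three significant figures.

0.0269 mg/L

Step 1: 350 μL brought to 25.9 mL → factor 25900/350 = 74
Step 2: 60 μL + 840 μL = 900 μL total → factor 900/60 = 15
Step 3: 260 μL + 7 mL = 7260 μL total → factor 7260/260 = 27.923
Step 4: 3-fold → factor 3
Overall dilution factor = 74 × 15 × 27.923 × 3 = 92984
Final = 2.50 g/L / 92984 = 2.689 × 10^-5 g/L = 0.0269 mg/L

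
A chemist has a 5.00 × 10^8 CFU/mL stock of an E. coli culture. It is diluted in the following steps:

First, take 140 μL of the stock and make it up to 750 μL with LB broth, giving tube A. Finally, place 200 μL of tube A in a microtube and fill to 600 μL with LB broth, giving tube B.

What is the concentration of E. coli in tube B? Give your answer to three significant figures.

Step 1: 140 μL brought to 750 μL → factor 750/140 = 5.3571
Step 2: 200 μL brought to 600 μL → factor 600/200 = 3
Overall dilution factor = 5.3571 × 3 = 16.071
Final = 5.00 × 10^8 CFU/mL / 16.071 = 3.11 × 10^7 CFU/mL

3.11 × 10^7 CFU/mL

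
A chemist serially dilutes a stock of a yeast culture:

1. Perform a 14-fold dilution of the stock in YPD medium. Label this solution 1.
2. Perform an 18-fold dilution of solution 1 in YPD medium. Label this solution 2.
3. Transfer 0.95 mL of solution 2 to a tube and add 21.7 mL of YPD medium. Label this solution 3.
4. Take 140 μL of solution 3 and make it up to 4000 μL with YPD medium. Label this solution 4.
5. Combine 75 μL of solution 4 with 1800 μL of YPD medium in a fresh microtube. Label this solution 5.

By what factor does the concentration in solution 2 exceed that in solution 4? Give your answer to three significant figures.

Step 1: 14-fold → factor 14
Step 2: 18-fold → factor 18
Step 3: 0.95 mL + 21.7 mL = 22.65 mL total → factor 22.65/0.95 = 23.842
Step 4: 140 μL brought to 4000 μL → factor 4000/140 = 28.571
Dilution factor to solution 2 = 252; to solution 4 = 1.7166 × 10^5
[solution 2]/[solution 4] = (factor to solution 4)/(factor to solution 2) = 1.7166 × 10^5/252 = 681

681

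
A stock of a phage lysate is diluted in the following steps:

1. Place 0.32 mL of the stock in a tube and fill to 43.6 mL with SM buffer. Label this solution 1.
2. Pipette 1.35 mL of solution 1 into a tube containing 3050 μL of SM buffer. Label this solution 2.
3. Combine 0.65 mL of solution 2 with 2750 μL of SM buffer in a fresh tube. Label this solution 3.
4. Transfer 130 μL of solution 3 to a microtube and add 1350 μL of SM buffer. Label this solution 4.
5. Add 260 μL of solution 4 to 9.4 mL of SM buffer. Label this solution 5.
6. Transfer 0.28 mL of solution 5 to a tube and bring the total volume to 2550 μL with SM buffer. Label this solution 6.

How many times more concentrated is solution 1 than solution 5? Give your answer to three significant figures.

7.21 × 10^3

Step 1: 0.32 mL brought to 43.6 mL → factor 43.6/0.32 = 136.25
Step 2: 1.35 mL + 3050 μL = 4.4 mL total → factor 4.4/1.35 = 3.2593
Step 3: 0.65 mL + 2750 μL = 3.4 mL total → factor 3.4/0.65 = 5.2308
Step 4: 130 μL + 1350 μL = 1480 μL total → factor 1480/130 = 11.385
Step 5: 260 μL + 9.4 mL = 9660 μL total → factor 9660/260 = 37.154
Dilution factor to solution 1 = 136.25; to solution 5 = 9.8252 × 10^5
[solution 1]/[solution 5] = (factor to solution 5)/(factor to solution 1) = 9.8252 × 10^5/136.25 = 7.21 × 10^3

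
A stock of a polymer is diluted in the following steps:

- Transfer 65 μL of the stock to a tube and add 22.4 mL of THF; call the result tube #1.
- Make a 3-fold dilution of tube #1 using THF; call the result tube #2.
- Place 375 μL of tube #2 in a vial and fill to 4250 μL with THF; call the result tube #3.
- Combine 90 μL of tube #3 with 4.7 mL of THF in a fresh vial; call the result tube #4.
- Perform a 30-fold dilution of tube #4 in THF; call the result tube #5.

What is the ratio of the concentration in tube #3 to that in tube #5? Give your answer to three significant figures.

1.60 × 10^3

Step 1: 65 μL + 22.4 mL = 22465 μL total → factor 22465/65 = 345.62
Step 2: 3-fold → factor 3
Step 3: 375 μL brought to 4250 μL → factor 4250/375 = 11.333
Step 4: 90 μL + 4.7 mL = 4790 μL total → factor 4790/90 = 53.222
Step 5: 30-fold → factor 30
Dilution factor to tube #3 = 11751; to tube #5 = 1.8762 × 10^7
[tube #3]/[tube #5] = (factor to tube #5)/(factor to tube #3) = 1.8762 × 10^7/11751 = 1.60 × 10^3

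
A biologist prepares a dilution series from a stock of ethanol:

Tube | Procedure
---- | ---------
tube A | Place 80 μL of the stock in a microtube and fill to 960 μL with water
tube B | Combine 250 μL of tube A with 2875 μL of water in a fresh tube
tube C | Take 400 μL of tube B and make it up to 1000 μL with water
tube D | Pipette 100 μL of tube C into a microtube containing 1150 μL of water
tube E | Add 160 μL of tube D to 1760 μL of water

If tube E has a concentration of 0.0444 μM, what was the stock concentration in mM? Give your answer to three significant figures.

Step 1: 80 μL brought to 960 μL → factor 960/80 = 12
Step 2: 250 μL + 2875 μL = 3125 μL total → factor 3125/250 = 12.5
Step 3: 400 μL brought to 1000 μL → factor 1000/400 = 2.5
Step 4: 100 μL + 1150 μL = 1250 μL total → factor 1250/100 = 12.5
Step 5: 160 μL + 1760 μL = 1920 μL total → factor 1920/160 = 12
Overall dilution factor = 12 × 12.5 × 2.5 × 12.5 × 12 = 56250
Stock = 0.0444 μM × 56250 = 2498 μM = 2.50 mM

2.50 mM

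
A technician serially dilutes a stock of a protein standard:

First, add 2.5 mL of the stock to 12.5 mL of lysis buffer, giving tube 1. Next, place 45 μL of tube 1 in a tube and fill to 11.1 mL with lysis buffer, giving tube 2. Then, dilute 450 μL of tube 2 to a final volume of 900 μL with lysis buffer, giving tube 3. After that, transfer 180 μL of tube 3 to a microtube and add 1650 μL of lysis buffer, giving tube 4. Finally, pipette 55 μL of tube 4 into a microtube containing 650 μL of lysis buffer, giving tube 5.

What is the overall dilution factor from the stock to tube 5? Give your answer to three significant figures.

3.86 × 10^5

Step 1: 2.5 mL + 12.5 mL = 15 mL total → factor 15/2.5 = 6
Step 2: 45 μL brought to 11.1 mL → factor 11100/45 = 246.67
Step 3: 450 μL brought to 900 μL → factor 900/450 = 2
Step 4: 180 μL + 1650 μL = 1830 μL total → factor 1830/180 = 10.167
Step 5: 55 μL + 650 μL = 705 μL total → factor 705/55 = 12.818
Overall dilution factor = 6 × 246.67 × 2 × 10.167 × 12.818 = 3.8574 × 10^5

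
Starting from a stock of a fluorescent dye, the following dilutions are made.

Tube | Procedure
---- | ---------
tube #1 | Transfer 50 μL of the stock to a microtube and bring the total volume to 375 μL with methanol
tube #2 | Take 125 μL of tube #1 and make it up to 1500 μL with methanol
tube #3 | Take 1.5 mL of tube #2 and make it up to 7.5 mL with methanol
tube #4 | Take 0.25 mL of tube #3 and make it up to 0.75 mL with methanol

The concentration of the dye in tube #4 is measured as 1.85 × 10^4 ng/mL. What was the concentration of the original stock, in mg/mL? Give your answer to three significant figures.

25.0 mg/mL

Step 1: 50 μL brought to 375 μL → factor 375/50 = 7.5
Step 2: 125 μL brought to 1500 μL → factor 1500/125 = 12
Step 3: 1.5 mL brought to 7.5 mL → factor 7.5/1.5 = 5
Step 4: 0.25 mL brought to 0.75 mL → factor 0.75/0.25 = 3
Overall dilution factor = 7.5 × 12 × 5 × 3 = 1350
Stock = 1.85 × 10^4 ng/mL × 1350 = 2.498 × 10^7 ng/mL = 25.0 mg/mL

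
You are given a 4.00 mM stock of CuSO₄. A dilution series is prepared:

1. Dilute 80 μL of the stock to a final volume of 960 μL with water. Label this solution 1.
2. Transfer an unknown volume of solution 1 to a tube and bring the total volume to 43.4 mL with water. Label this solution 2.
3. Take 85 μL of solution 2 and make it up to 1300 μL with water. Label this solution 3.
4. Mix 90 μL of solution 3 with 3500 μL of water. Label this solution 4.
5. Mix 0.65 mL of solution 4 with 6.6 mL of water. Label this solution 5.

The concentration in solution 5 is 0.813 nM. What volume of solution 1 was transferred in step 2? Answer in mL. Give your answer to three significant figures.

0.720 mL

Step 1: 80 μL brought to 960 μL → factor 960/80 = 12
Step 2: v brought to 43.4 mL → factor = 43.4 mL/v
Step 3: 85 μL brought to 1300 μL → factor 1300/85 = 15.294
Step 4: 90 μL + 3500 μL = 3590 μL total → factor 3590/90 = 39.889
Step 5: 0.65 mL + 6.6 mL = 7.25 mL total → factor 7.25/0.65 = 11.154
Product of known-step factors = 81655
Overall factor = 4.00 mM / (0.813 nM) = 4.92 × 10^6
Step-2 factor = 4.92 × 10^6 / 81655 = 60.254
v = 43.4 mL / 60.254 = 0.720 mL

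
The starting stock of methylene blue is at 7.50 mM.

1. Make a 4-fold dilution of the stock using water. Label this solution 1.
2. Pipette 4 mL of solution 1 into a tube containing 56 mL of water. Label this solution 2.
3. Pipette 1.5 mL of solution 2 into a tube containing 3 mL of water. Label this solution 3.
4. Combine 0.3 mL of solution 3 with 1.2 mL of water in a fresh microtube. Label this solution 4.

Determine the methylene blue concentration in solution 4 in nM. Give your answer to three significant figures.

Step 1: 4-fold → factor 4
Step 2: 4 mL + 56 mL = 60 mL total → factor 60/4 = 15
Step 3: 1.5 mL + 3 mL = 4.5 mL total → factor 4.5/1.5 = 3
Step 4: 0.3 mL + 1.2 mL = 1.5 mL total → factor 1.5/0.3 = 5
Overall dilution factor = 4 × 15 × 3 × 5 = 900
Final = 7.50 mM / 900 = 0.008333 mM = 8.33 × 10^3 nM

8.33 × 10^3 nM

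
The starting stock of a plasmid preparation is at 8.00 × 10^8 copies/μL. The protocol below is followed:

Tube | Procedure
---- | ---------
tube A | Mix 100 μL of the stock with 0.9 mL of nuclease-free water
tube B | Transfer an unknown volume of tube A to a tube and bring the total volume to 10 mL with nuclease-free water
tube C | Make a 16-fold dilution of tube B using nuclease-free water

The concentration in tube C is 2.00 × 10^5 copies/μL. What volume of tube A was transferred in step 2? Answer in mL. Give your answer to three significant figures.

0.400 mL

Step 1: 100 μL + 0.9 mL = 1000 μL total → factor 1000/100 = 10
Step 2: v brought to 10 mL → factor = 10 mL/v
Step 3: 16-fold → factor 16
Product of known-step factors = 160
Overall factor = 8.00 × 10^8 copies/μL / (2.00 × 10^5 copies/μL) = 4000
Step-2 factor = 4000 / 160 = 25
v = 10 mL / 25 = 0.400 mL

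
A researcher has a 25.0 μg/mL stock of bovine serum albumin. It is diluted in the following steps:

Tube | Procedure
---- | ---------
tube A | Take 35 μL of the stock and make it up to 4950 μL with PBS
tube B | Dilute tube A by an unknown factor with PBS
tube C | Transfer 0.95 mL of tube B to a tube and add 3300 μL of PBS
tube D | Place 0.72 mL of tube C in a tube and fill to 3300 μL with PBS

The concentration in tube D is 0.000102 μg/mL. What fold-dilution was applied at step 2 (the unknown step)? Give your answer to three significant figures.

Step 1: 35 μL brought to 4950 μL → factor 4950/35 = 141.43
Step 2: unknown factor x
Step 3: 0.95 mL + 3300 μL = 4.25 mL total → factor 4.25/0.95 = 4.4737
Step 4: 0.72 mL brought to 3300 μL → factor 3.3/0.72 = 4.5833
Product of known-step factors = 2899.9
Overall factor = 25.0 μg/mL / (0.000102 μg/mL) = 2.451 × 10^5
x = 2.451 × 10^5 / 2899.9 = 84.5

84.5-fold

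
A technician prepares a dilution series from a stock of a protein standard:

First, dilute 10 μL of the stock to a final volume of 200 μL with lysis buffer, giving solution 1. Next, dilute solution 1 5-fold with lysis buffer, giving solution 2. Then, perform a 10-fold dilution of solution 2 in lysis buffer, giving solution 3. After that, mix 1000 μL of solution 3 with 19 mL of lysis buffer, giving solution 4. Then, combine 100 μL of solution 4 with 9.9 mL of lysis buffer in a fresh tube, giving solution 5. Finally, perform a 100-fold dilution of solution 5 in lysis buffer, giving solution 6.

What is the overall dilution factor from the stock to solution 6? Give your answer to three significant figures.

2.00 × 10^8

Step 1: 10 μL brought to 200 μL → factor 200/10 = 20
Step 2: 5-fold → factor 5
Step 3: 10-fold → factor 10
Step 4: 1000 μL + 19 mL = 20000 μL total → factor 20000/1000 = 20
Step 5: 100 μL + 9.9 mL = 10000 μL total → factor 10000/100 = 100
Step 6: 100-fold → factor 100
Overall dilution factor = 20 × 5 × 10 × 20 × 100 × 100 = 2 × 10^8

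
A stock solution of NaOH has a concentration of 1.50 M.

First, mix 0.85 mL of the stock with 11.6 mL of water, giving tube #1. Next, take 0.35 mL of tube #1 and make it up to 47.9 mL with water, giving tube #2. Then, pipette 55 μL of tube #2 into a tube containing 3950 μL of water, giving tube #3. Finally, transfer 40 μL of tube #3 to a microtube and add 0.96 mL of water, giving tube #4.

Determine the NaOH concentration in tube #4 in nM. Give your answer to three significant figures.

411 nM

Step 1: 0.85 mL + 11.6 mL = 12.45 mL total → factor 12.45/0.85 = 14.647
Step 2: 0.35 mL brought to 47.9 mL → factor 47.9/0.35 = 136.86
Step 3: 55 μL + 3950 μL = 4005 μL total → factor 4005/55 = 72.818
Step 4: 40 μL + 0.96 mL = 1000 μL total → factor 1000/40 = 25
Overall dilution factor = 14.647 × 136.86 × 72.818 × 25 = 3.6492 × 10^6
Final = 1.50 M / 3.6492 × 10^6 = 4.110 × 10^-7 M = 411 nM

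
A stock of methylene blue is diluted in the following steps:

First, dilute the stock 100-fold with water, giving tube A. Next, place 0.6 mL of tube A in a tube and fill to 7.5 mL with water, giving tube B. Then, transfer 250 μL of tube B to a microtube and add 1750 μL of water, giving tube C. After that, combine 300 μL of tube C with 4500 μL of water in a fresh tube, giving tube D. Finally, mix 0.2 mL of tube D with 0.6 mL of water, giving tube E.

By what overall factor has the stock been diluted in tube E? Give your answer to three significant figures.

Step 1: 100-fold → factor 100
Step 2: 0.6 mL brought to 7.5 mL → factor 7.5/0.6 = 12.5
Step 3: 250 μL + 1750 μL = 2000 μL total → factor 2000/250 = 8
Step 4: 300 μL + 4500 μL = 4800 μL total → factor 4800/300 = 16
Step 5: 0.2 mL + 0.6 mL = 0.8 mL total → factor 0.8/0.2 = 4
Overall dilution factor = 100 × 12.5 × 8 × 16 × 4 = 6.4 × 10^5

6.40 × 10^5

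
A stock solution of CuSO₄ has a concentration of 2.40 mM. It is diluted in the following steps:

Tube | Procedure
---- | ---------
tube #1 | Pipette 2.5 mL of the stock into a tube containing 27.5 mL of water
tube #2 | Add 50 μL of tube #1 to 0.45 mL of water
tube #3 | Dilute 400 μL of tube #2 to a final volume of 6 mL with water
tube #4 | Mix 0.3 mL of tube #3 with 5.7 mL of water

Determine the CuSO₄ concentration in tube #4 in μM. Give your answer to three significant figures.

Step 1: 2.5 mL + 27.5 mL = 30 mL total → factor 30/2.5 = 12
Step 2: 50 μL + 0.45 mL = 500 μL total → factor 500/50 = 10
Step 3: 400 μL brought to 6 mL → factor 6000/400 = 15
Step 4: 0.3 mL + 5.7 mL = 6 mL total → factor 6/0.3 = 20
Overall dilution factor = 12 × 10 × 15 × 20 = 36000
Final = 2.40 mM / 36000 = 6.667 × 10^-5 mM = 0.0667 μM

0.0667 μM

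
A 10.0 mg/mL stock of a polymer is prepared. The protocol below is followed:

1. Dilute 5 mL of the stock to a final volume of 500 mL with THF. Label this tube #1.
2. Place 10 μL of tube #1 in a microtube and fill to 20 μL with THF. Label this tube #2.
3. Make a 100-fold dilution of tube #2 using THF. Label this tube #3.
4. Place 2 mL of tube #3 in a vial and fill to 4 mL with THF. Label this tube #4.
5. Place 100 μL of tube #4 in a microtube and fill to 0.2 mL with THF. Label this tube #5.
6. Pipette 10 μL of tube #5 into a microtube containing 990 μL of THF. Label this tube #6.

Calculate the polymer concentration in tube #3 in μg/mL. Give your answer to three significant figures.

Step 1: 5 mL brought to 500 mL → factor 500/5 = 100
Step 2: 10 μL brought to 20 μL → factor 20/10 = 2
Step 3: 100-fold → factor 100
Dilution factor through tube #3 = 100 × 2 × 100 = 20000
[tube #3] = 10.0 mg/mL / 20000 = 0.0005000 mg/mL = 0.500 μg/mL

0.500 μg/mL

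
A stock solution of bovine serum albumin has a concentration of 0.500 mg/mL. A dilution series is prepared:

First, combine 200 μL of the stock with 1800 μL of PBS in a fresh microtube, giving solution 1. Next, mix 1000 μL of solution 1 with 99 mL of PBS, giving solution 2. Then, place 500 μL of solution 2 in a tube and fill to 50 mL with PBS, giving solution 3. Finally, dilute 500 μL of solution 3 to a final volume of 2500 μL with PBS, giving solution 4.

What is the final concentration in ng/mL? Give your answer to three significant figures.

1.00 ng/mL

Step 1: 200 μL + 1800 μL = 2000 μL total → factor 2000/200 = 10
Step 2: 1000 μL + 99 mL = 1 × 10^5 μL total → factor 1 × 10^5/1000 = 100
Step 3: 500 μL brought to 50 mL → factor 50000/500 = 100
Step 4: 500 μL brought to 2500 μL → factor 2500/500 = 5
Overall dilution factor = 10 × 100 × 100 × 5 = 5 × 10^5
Final = 0.500 mg/mL / 5 × 10^5 = 1.000 × 10^-6 mg/mL = 1.00 ng/mL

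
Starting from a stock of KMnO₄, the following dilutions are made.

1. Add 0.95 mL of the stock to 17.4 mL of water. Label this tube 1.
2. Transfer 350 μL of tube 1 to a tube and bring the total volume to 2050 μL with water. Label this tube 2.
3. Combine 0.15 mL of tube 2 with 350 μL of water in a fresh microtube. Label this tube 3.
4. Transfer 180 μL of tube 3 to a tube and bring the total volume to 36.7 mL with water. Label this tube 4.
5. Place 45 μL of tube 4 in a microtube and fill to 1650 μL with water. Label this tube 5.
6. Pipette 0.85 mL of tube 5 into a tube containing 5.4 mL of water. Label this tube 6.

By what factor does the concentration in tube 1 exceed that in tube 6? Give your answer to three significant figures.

1.07 × 10^6

Step 1: 0.95 mL + 17.4 mL = 18.35 mL total → factor 18.35/0.95 = 19.316
Step 2: 350 μL brought to 2050 μL → factor 2050/350 = 5.8571
Step 3: 0.15 mL + 350 μL = 0.5 mL total → factor 0.5/0.15 = 3.3333
Step 4: 180 μL brought to 36.7 mL → factor 36700/180 = 203.89
Step 5: 45 μL brought to 1650 μL → factor 1650/45 = 36.667
Step 6: 0.85 mL + 5.4 mL = 6.25 mL total → factor 6.25/0.85 = 7.3529
Dilution factor to tube 1 = 19.316; to tube 6 = 2.073 × 10^7
[tube 1]/[tube 6] = (factor to tube 6)/(factor to tube 1) = 2.073 × 10^7/19.316 = 1.07 × 10^6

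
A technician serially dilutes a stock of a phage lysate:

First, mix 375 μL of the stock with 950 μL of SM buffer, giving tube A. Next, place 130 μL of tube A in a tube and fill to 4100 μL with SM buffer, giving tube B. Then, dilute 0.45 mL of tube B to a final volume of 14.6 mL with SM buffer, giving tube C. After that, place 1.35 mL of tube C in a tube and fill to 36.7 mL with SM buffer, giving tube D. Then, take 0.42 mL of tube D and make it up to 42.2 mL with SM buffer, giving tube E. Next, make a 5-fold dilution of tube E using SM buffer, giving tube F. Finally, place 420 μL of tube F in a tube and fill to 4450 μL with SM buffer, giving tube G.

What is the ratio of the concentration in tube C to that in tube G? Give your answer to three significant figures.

1.45 × 10^5

Step 1: 375 μL + 950 μL = 1325 μL total → factor 1325/375 = 3.5333
Step 2: 130 μL brought to 4100 μL → factor 4100/130 = 31.538
Step 3: 0.45 mL brought to 14.6 mL → factor 14.6/0.45 = 32.444
Step 4: 1.35 mL brought to 36.7 mL → factor 36.7/1.35 = 27.185
Step 5: 0.42 mL brought to 42.2 mL → factor 42.2/0.42 = 100.48
Step 6: 5-fold → factor 5
Step 7: 420 μL brought to 4450 μL → factor 4450/420 = 10.595
Dilution factor to tube C = 3615.5; to tube G = 5.2317 × 10^8
[tube C]/[tube G] = (factor to tube G)/(factor to tube C) = 5.2317 × 10^8/3615.5 = 1.45 × 10^5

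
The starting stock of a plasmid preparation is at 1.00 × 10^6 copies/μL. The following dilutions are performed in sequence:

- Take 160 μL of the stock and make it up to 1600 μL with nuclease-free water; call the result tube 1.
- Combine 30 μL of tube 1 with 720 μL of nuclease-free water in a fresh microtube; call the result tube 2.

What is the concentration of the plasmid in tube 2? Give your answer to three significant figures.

4.00 × 10^3 copies/μL

Step 1: 160 μL brought to 1600 μL → factor 1600/160 = 10
Step 2: 30 μL + 720 μL = 750 μL total → factor 750/30 = 25
Overall dilution factor = 10 × 25 = 250
Final = 1.00 × 10^6 copies/μL / 250 = 4.00 × 10^3 copies/μL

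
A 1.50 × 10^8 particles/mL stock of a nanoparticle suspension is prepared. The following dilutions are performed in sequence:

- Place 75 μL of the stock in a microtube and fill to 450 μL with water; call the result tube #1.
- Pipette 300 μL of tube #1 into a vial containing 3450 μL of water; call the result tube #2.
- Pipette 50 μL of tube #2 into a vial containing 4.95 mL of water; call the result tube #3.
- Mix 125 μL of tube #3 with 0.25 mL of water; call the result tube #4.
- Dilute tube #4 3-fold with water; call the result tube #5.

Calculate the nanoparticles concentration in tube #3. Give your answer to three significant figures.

2.00 × 10^4 particles/mL

Step 1: 75 μL brought to 450 μL → factor 450/75 = 6
Step 2: 300 μL + 3450 μL = 3750 μL total → factor 3750/300 = 12.5
Step 3: 50 μL + 4.95 mL = 5000 μL total → factor 5000/50 = 100
Dilution factor through tube #3 = 6 × 12.5 × 100 = 7500
[tube #3] = 1.50 × 10^8 particles/mL / 7500 = 2.00 × 10^4 particles/mL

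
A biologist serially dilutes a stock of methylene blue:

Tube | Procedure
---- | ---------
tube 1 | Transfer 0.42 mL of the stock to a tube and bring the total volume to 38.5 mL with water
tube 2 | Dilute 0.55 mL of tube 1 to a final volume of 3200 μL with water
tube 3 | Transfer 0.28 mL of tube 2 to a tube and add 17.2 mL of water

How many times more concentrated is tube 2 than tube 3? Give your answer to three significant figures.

Step 1: 0.42 mL brought to 38.5 mL → factor 38.5/0.42 = 91.667
Step 2: 0.55 mL brought to 3200 μL → factor 3.2/0.55 = 5.8182
Step 3: 0.28 mL + 17.2 mL = 17.48 mL total → factor 17.48/0.28 = 62.429
Dilution factor to tube 2 = 533.33; to tube 3 = 33295
[tube 2]/[tube 3] = (factor to tube 3)/(factor to tube 2) = 33295/533.33 = 62.4

62.4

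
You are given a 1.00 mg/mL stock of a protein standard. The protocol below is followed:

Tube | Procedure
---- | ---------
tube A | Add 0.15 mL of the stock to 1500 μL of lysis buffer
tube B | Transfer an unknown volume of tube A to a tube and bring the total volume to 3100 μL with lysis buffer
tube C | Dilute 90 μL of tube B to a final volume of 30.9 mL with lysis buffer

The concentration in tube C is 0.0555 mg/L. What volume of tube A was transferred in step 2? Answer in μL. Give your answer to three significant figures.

650 μL

Step 1: 0.15 mL + 1500 μL = 1.65 mL total → factor 1.65/0.15 = 11
Step 2: v brought to 3100 μL → factor = 3100 μL/v
Step 3: 90 μL brought to 30.9 mL → factor 30900/90 = 343.33
Product of known-step factors = 3776.7
Overall factor = 1.00 mg/mL / (0.0555 mg/L) = 18018
Step-2 factor = 18018 / 3776.7 = 4.7709
v = 3100 μL / 4.7709 = 650 μL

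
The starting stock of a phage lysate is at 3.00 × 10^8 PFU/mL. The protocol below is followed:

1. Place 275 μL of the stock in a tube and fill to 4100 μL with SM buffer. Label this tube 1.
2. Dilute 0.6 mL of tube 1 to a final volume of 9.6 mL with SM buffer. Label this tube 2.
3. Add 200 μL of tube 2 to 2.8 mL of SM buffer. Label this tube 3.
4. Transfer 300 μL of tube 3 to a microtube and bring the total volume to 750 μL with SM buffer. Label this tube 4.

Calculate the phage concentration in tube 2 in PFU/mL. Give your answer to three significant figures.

Step 1: 275 μL brought to 4100 μL → factor 4100/275 = 14.909
Step 2: 0.6 mL brought to 9.6 mL → factor 9.6/0.6 = 16
Dilution factor through tube 2 = 14.909 × 16 = 238.55
[tube 2] = 3.00 × 10^8 PFU/mL / 238.55 = 1.26 × 10^6 PFU/mL

1.26 × 10^6 PFU/mL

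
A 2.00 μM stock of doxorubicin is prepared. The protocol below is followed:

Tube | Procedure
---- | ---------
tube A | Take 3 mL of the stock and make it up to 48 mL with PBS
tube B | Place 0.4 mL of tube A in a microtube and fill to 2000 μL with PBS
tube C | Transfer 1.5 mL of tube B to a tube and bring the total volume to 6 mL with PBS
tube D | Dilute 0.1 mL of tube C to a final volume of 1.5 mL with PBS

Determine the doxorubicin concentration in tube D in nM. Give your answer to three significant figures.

0.417 nM

Step 1: 3 mL brought to 48 mL → factor 48/3 = 16
Step 2: 0.4 mL brought to 2000 μL → factor 2/0.4 = 5
Step 3: 1.5 mL brought to 6 mL → factor 6/1.5 = 4
Step 4: 0.1 mL brought to 1.5 mL → factor 1.5/0.1 = 15
Overall dilution factor = 16 × 5 × 4 × 15 = 4800
Final = 2.00 μM / 4800 = 0.0004167 μM = 0.417 nM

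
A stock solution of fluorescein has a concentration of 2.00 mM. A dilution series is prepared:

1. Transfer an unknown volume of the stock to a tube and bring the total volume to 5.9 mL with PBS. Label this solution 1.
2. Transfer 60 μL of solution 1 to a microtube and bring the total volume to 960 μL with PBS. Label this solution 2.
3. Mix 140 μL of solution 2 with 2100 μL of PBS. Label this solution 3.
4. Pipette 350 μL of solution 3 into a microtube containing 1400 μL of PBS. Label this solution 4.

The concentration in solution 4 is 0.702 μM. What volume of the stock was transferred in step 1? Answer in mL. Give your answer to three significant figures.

Step 1: v brought to 5.9 mL → factor = 5.9 mL/v
Step 2: 60 μL brought to 960 μL → factor 960/60 = 16
Step 3: 140 μL + 2100 μL = 2240 μL total → factor 2240/140 = 16
Step 4: 350 μL + 1400 μL = 1750 μL total → factor 1750/350 = 5
Product of known-step factors = 1280
Overall factor = 2.00 mM / (0.702 μM) = 2849
Step-1 factor = 2849 / 1280 = 2.2258
v = 5.9 mL / 2.2258 = 2.65 mL

2.65 mL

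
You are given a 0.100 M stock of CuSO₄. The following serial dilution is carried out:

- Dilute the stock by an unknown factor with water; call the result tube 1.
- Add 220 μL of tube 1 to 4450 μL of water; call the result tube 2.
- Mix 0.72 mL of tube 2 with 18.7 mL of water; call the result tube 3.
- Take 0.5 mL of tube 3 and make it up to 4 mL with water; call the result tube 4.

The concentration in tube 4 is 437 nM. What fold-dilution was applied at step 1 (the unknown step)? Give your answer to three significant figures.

Step 1: unknown factor x
Step 2: 220 μL + 4450 μL = 4670 μL total → factor 4670/220 = 21.227
Step 3: 0.72 mL + 18.7 mL = 19.42 mL total → factor 19.42/0.72 = 26.972
Step 4: 0.5 mL brought to 4 mL → factor 4/0.5 = 8
Product of known-step factors = 4580.4
Overall factor = 0.100 M / (437 nM) = 2.2883 × 10^5
x = 2.2883 × 10^5 / 4580.4 = 50.0

50.0-fold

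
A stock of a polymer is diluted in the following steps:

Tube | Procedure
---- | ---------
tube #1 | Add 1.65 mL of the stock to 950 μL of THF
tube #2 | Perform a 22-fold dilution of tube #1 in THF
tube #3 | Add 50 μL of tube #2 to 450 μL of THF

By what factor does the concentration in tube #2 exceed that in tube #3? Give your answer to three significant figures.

Step 1: 1.65 mL + 950 μL = 2.6 mL total → factor 2.6/1.65 = 1.5758
Step 2: 22-fold → factor 22
Step 3: 50 μL + 450 μL = 500 μL total → factor 500/50 = 10
Dilution factor to tube #2 = 34.667; to tube #3 = 346.67
[tube #2]/[tube #3] = (factor to tube #3)/(factor to tube #2) = 346.67/34.667 = 10.0

10.0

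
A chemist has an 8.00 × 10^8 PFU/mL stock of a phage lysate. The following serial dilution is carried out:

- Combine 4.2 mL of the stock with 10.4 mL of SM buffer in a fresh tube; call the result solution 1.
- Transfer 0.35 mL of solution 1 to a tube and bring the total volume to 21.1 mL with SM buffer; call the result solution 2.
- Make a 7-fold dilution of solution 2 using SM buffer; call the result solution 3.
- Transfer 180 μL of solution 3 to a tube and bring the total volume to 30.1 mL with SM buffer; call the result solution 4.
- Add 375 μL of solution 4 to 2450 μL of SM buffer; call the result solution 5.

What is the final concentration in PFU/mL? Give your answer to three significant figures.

433 PFU/mL

Step 1: 4.2 mL + 10.4 mL = 14.6 mL total → factor 14.6/4.2 = 3.4762
Step 2: 0.35 mL brought to 21.1 mL → factor 21.1/0.35 = 60.286
Step 3: 7-fold → factor 7
Step 4: 180 μL brought to 30.1 mL → factor 30100/180 = 167.22
Step 5: 375 μL + 2450 μL = 2825 μL total → factor 2825/375 = 7.5333
Overall dilution factor = 3.4762 × 60.286 × 7 × 167.22 × 7.5333 = 1.848 × 10^6
Final = 8.00 × 10^8 PFU/mL / 1.848 × 10^6 = 433 PFU/mL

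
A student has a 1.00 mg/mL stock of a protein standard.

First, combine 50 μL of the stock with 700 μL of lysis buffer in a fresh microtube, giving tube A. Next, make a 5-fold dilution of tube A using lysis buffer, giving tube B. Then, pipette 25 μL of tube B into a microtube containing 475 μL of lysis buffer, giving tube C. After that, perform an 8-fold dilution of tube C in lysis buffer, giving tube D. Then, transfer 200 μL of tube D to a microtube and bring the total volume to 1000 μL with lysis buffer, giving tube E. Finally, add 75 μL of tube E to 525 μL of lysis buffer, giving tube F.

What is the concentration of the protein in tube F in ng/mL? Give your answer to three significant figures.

2.08 ng/mL

Step 1: 50 μL + 700 μL = 750 μL total → factor 750/50 = 15
Step 2: 5-fold → factor 5
Step 3: 25 μL + 475 μL = 500 μL total → factor 500/25 = 20
Step 4: 8-fold → factor 8
Step 5: 200 μL brought to 1000 μL → factor 1000/200 = 5
Step 6: 75 μL + 525 μL = 600 μL total → factor 600/75 = 8
Overall dilution factor = 15 × 5 × 20 × 8 × 5 × 8 = 4.8 × 10^5
Final = 1.00 mg/mL / 4.8 × 10^5 = 2.083 × 10^-6 mg/mL = 2.08 ng/mL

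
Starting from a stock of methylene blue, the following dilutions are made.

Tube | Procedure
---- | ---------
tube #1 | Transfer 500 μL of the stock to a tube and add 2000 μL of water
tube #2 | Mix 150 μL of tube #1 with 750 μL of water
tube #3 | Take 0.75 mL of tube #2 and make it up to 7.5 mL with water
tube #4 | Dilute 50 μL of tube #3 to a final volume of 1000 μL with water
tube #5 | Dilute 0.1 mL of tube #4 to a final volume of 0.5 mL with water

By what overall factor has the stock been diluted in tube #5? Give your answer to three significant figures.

Step 1: 500 μL + 2000 μL = 2500 μL total → factor 2500/500 = 5
Step 2: 150 μL + 750 μL = 900 μL total → factor 900/150 = 6
Step 3: 0.75 mL brought to 7.5 mL → factor 7.5/0.75 = 10
Step 4: 50 μL brought to 1000 μL → factor 1000/50 = 20
Step 5: 0.1 mL brought to 0.5 mL → factor 0.5/0.1 = 5
Overall dilution factor = 5 × 6 × 10 × 20 × 5 = 30000

3.00 × 10^4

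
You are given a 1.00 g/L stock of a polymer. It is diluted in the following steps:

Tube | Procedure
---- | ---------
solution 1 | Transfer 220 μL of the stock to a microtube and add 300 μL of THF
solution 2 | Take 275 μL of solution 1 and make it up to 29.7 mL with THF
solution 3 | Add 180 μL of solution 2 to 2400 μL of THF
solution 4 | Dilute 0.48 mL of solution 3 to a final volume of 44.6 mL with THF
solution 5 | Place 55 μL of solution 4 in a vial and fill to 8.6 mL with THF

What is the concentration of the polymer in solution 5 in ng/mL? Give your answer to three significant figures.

Step 1: 220 μL + 300 μL = 520 μL total → factor 520/220 = 2.3636
Step 2: 275 μL brought to 29.7 mL → factor 29700/275 = 108
Step 3: 180 μL + 2400 μL = 2580 μL total → factor 2580/180 = 14.333
Step 4: 0.48 mL brought to 44.6 mL → factor 44.6/0.48 = 92.917
Step 5: 55 μL brought to 8.6 mL → factor 8600/55 = 156.36
Overall dilution factor = 2.3636 × 108 × 14.333 × 92.917 × 156.36 = 5.316 × 10^7
Final = 1.00 g/L / 5.316 × 10^7 = 1.881 × 10^-8 g/L = 0.0188 ng/mL

0.0188 ng/mL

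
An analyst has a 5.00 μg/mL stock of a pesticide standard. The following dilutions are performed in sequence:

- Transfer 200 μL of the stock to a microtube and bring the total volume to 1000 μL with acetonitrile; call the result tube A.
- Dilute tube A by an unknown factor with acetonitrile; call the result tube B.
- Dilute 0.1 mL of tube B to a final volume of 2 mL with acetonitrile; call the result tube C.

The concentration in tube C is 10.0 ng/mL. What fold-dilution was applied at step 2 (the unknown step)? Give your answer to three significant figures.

Step 1: 200 μL brought to 1000 μL → factor 1000/200 = 5
Step 2: unknown factor x
Step 3: 0.1 mL brought to 2 mL → factor 2/0.1 = 20
Product of known-step factors = 100
Overall factor = 5.00 μg/mL / (10.0 ng/mL) = 500
x = 500 / 100 = 5.00

5.00-fold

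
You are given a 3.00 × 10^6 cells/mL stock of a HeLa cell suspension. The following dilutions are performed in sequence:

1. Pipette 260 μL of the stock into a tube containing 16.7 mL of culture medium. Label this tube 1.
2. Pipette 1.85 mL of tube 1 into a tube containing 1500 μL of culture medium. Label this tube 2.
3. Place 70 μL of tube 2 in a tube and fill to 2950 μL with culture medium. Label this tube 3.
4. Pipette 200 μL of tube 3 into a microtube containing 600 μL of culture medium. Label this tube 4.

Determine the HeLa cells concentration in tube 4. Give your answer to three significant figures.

151 cells/mL

Step 1: 260 μL + 16.7 mL = 16960 μL total → factor 16960/260 = 65.231
Step 2: 1.85 mL + 1500 μL = 3.35 mL total → factor 3.35/1.85 = 1.8108
Step 3: 70 μL brought to 2950 μL → factor 2950/70 = 42.143
Step 4: 200 μL + 600 μL = 800 μL total → factor 800/200 = 4
Overall dilution factor = 65.231 × 1.8108 × 42.143 × 4 = 19912
Final = 3.00 × 10^6 cells/mL / 19912 = 151 cells/mL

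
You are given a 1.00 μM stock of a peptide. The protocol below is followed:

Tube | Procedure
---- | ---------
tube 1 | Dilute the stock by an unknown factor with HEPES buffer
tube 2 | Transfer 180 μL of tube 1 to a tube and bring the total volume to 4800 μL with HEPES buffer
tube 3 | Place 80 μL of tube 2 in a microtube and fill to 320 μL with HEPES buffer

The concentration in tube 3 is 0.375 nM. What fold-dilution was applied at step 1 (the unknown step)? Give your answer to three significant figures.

25.0-fold

Step 1: unknown factor x
Step 2: 180 μL brought to 4800 μL → factor 4800/180 = 26.667
Step 3: 80 μL brought to 320 μL → factor 320/80 = 4
Product of known-step factors = 106.67
Overall factor = 1.00 μM / (0.375 nM) = 2666.7
x = 2666.7 / 106.67 = 25.0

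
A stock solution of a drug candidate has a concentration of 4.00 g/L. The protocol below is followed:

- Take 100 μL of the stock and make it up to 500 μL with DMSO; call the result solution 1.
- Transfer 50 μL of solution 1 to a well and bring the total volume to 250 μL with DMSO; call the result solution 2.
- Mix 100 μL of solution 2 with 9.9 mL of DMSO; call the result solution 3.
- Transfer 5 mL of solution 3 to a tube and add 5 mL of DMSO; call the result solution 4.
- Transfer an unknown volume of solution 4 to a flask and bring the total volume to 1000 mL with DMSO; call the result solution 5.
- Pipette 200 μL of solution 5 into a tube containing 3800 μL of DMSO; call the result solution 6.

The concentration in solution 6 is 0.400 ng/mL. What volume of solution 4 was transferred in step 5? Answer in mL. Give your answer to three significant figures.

Step 1: 100 μL brought to 500 μL → factor 500/100 = 5
Step 2: 50 μL brought to 250 μL → factor 250/50 = 5
Step 3: 100 μL + 9.9 mL = 10000 μL total → factor 10000/100 = 100
Step 4: 5 mL + 5 mL = 10 mL total → factor 10/5 = 2
Step 5: v brought to 1000 mL → factor = 1000 mL/v
Step 6: 200 μL + 3800 μL = 4000 μL total → factor 4000/200 = 20
Product of known-step factors = 1 × 10^5
Overall factor = 4.00 g/L / (0.400 ng/mL) = 1 × 10^7
Step-5 factor = 1 × 10^7 / 1 × 10^5 = 100
v = 1000 mL / 100 = 10.0 mL

10.0 mL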